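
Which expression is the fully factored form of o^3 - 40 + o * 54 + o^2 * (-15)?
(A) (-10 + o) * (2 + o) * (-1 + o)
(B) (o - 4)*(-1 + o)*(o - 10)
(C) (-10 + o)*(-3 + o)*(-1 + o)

We need to factor o^3 - 40 + o * 54 + o^2 * (-15).
The factored form is (o - 4)*(-1 + o)*(o - 10).
B) (o - 4)*(-1 + o)*(o - 10)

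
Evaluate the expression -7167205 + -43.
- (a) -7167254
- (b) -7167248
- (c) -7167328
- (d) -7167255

-7167205 + -43 = -7167248
b) -7167248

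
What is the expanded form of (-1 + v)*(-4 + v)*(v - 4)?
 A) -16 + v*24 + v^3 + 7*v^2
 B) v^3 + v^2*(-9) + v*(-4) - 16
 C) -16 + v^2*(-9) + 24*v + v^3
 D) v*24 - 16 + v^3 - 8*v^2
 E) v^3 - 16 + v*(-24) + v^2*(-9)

Expanding (-1 + v)*(-4 + v)*(v - 4):
= -16 + v^2*(-9) + 24*v + v^3
C) -16 + v^2*(-9) + 24*v + v^3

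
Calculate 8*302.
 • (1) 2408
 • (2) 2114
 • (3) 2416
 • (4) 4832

8 * 302 = 2416
3) 2416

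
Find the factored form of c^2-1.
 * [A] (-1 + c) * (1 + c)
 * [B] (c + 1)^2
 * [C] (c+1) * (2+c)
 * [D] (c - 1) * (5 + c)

We need to factor c^2-1.
The factored form is (-1 + c) * (1 + c).
A) (-1 + c) * (1 + c)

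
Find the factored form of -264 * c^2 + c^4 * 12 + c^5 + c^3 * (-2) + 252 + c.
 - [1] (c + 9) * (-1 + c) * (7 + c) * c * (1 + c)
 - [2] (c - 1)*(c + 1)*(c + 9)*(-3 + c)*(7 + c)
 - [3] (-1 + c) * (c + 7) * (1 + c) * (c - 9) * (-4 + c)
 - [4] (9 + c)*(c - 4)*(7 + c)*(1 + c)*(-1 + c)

We need to factor -264 * c^2 + c^4 * 12 + c^5 + c^3 * (-2) + 252 + c.
The factored form is (9 + c)*(c - 4)*(7 + c)*(1 + c)*(-1 + c).
4) (9 + c)*(c - 4)*(7 + c)*(1 + c)*(-1 + c)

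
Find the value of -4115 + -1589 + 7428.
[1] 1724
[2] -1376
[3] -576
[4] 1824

First: -4115 + -1589 = -5704
Then: -5704 + 7428 = 1724
1) 1724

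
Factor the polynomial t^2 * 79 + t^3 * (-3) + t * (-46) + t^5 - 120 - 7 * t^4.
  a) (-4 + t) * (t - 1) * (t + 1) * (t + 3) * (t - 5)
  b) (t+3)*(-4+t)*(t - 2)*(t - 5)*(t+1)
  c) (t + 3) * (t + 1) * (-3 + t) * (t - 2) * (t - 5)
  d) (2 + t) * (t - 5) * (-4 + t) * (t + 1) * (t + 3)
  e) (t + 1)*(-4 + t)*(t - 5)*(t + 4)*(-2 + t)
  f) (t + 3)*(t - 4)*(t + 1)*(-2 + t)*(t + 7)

We need to factor t^2 * 79 + t^3 * (-3) + t * (-46) + t^5 - 120 - 7 * t^4.
The factored form is (t+3)*(-4+t)*(t - 2)*(t - 5)*(t+1).
b) (t+3)*(-4+t)*(t - 2)*(t - 5)*(t+1)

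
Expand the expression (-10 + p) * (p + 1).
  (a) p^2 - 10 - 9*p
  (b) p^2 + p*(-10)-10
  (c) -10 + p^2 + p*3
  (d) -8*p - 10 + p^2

Expanding (-10 + p) * (p + 1):
= p^2 - 10 - 9*p
a) p^2 - 10 - 9*p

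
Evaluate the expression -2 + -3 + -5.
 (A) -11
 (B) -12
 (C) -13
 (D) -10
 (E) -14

First: -2 + -3 = -5
Then: -5 + -5 = -10
D) -10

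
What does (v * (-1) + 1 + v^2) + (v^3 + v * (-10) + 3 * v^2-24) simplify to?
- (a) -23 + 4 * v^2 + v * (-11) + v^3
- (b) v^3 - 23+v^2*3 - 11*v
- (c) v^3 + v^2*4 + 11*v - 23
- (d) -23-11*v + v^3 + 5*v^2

Adding the polynomials and combining like terms:
(v*(-1) + 1 + v^2) + (v^3 + v*(-10) + 3*v^2 - 24)
= -23 + 4 * v^2 + v * (-11) + v^3
a) -23 + 4 * v^2 + v * (-11) + v^3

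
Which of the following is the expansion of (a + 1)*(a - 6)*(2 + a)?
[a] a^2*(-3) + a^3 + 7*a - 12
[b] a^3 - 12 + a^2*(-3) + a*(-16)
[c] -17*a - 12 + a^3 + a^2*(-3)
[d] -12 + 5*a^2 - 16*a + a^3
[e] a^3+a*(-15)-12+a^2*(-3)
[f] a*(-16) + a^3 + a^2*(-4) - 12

Expanding (a + 1)*(a - 6)*(2 + a):
= a^3 - 12 + a^2*(-3) + a*(-16)
b) a^3 - 12 + a^2*(-3) + a*(-16)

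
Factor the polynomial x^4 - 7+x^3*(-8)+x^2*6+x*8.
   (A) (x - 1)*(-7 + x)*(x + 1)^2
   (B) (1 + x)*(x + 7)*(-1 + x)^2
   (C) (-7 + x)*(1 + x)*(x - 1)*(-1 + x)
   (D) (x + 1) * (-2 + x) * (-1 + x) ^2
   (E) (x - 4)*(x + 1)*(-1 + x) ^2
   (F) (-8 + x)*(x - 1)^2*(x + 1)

We need to factor x^4 - 7+x^3*(-8)+x^2*6+x*8.
The factored form is (-7 + x)*(1 + x)*(x - 1)*(-1 + x).
C) (-7 + x)*(1 + x)*(x - 1)*(-1 + x)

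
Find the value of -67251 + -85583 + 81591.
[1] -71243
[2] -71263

First: -67251 + -85583 = -152834
Then: -152834 + 81591 = -71243
1) -71243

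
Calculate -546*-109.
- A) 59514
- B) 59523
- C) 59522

-546 * -109 = 59514
A) 59514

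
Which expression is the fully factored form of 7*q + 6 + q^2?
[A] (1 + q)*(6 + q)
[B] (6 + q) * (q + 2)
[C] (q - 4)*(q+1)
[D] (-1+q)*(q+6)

We need to factor 7*q + 6 + q^2.
The factored form is (1 + q)*(6 + q).
A) (1 + q)*(6 + q)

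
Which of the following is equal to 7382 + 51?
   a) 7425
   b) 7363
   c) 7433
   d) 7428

7382 + 51 = 7433
c) 7433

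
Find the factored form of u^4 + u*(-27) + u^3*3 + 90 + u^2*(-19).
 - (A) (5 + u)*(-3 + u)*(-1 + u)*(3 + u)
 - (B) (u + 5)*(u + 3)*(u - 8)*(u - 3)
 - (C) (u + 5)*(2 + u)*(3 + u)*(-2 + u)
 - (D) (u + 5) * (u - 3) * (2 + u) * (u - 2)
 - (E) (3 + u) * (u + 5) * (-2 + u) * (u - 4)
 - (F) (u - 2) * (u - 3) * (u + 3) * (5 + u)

We need to factor u^4 + u*(-27) + u^3*3 + 90 + u^2*(-19).
The factored form is (u - 2) * (u - 3) * (u + 3) * (5 + u).
F) (u - 2) * (u - 3) * (u + 3) * (5 + u)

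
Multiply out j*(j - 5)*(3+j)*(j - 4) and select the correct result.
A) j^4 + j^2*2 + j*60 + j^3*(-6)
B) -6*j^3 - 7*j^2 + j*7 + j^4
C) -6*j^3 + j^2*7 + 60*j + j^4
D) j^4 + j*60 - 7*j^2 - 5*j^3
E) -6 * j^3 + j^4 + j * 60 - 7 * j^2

Expanding j*(j - 5)*(3+j)*(j - 4):
= -6 * j^3 + j^4 + j * 60 - 7 * j^2
E) -6 * j^3 + j^4 + j * 60 - 7 * j^2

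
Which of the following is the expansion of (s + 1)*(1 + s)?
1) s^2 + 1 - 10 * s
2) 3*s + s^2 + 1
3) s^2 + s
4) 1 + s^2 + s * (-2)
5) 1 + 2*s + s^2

Expanding (s + 1)*(1 + s):
= 1 + 2*s + s^2
5) 1 + 2*s + s^2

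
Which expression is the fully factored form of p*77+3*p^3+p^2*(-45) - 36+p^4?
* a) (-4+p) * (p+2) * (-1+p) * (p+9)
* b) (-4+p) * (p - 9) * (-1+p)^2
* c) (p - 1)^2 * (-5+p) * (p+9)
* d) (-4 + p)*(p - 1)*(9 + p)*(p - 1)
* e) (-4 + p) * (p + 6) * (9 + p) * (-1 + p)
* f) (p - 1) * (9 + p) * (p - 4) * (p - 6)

We need to factor p*77+3*p^3+p^2*(-45) - 36+p^4.
The factored form is (-4 + p)*(p - 1)*(9 + p)*(p - 1).
d) (-4 + p)*(p - 1)*(9 + p)*(p - 1)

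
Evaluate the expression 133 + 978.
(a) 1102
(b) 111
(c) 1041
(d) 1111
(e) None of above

133 + 978 = 1111
d) 1111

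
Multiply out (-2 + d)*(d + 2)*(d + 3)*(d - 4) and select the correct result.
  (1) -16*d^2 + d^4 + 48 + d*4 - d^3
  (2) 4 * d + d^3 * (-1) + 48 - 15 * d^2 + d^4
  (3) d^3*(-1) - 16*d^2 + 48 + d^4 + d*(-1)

Expanding (-2 + d)*(d + 2)*(d + 3)*(d - 4):
= -16*d^2 + d^4 + 48 + d*4 - d^3
1) -16*d^2 + d^4 + 48 + d*4 - d^3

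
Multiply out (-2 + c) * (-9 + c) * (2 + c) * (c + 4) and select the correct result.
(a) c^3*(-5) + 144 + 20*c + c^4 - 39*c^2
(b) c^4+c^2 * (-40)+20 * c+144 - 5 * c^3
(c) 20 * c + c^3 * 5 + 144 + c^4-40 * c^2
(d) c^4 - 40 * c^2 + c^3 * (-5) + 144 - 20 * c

Expanding (-2 + c) * (-9 + c) * (2 + c) * (c + 4):
= c^4+c^2 * (-40)+20 * c+144 - 5 * c^3
b) c^4+c^2 * (-40)+20 * c+144 - 5 * c^3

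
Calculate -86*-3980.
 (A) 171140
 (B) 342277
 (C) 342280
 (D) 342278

-86 * -3980 = 342280
C) 342280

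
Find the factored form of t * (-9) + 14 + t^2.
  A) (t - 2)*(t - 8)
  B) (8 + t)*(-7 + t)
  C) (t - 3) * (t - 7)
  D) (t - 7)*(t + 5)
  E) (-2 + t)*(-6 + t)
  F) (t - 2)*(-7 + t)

We need to factor t * (-9) + 14 + t^2.
The factored form is (t - 2)*(-7 + t).
F) (t - 2)*(-7 + t)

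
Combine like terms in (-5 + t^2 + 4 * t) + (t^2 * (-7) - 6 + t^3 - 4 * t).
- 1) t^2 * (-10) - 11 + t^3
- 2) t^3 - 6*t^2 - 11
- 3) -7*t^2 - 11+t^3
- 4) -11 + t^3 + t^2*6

Adding the polynomials and combining like terms:
(-5 + t^2 + 4*t) + (t^2*(-7) - 6 + t^3 - 4*t)
= t^3 - 6*t^2 - 11
2) t^3 - 6*t^2 - 11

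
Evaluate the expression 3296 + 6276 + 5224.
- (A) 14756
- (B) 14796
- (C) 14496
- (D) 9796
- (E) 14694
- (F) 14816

First: 3296 + 6276 = 9572
Then: 9572 + 5224 = 14796
B) 14796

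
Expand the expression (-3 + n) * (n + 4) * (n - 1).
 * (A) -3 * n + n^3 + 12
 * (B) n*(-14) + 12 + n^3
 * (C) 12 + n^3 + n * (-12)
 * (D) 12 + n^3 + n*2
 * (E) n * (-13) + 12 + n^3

Expanding (-3 + n) * (n + 4) * (n - 1):
= n * (-13) + 12 + n^3
E) n * (-13) + 12 + n^3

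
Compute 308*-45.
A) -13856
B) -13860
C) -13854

308 * -45 = -13860
B) -13860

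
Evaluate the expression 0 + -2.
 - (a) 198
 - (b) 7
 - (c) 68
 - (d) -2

0 + -2 = -2
d) -2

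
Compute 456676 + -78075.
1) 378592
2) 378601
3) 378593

456676 + -78075 = 378601
2) 378601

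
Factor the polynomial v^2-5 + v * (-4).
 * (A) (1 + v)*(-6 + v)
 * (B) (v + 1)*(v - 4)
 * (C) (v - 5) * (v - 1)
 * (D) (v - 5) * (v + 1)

We need to factor v^2-5 + v * (-4).
The factored form is (v - 5) * (v + 1).
D) (v - 5) * (v + 1)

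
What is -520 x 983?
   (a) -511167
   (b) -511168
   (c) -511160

-520 * 983 = -511160
c) -511160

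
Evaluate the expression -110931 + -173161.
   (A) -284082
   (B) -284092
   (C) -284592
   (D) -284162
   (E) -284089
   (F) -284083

-110931 + -173161 = -284092
B) -284092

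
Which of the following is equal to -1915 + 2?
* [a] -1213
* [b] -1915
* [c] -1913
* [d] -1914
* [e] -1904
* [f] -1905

-1915 + 2 = -1913
c) -1913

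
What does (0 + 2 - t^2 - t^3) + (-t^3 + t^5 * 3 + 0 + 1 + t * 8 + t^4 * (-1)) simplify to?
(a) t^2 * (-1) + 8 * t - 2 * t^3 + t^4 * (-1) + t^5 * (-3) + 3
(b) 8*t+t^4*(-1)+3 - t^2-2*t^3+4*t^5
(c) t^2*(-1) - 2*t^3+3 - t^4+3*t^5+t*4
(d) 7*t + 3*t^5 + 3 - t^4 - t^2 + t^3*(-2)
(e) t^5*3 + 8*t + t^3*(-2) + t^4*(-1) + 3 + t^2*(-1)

Adding the polynomials and combining like terms:
(0 + 2 - t^2 - t^3) + (-t^3 + t^5*3 + 0 + 1 + t*8 + t^4*(-1))
= t^5*3 + 8*t + t^3*(-2) + t^4*(-1) + 3 + t^2*(-1)
e) t^5*3 + 8*t + t^3*(-2) + t^4*(-1) + 3 + t^2*(-1)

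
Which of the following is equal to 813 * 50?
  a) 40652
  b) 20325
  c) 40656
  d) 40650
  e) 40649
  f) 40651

813 * 50 = 40650
d) 40650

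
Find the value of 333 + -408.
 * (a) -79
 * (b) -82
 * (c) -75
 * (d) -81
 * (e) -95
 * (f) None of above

333 + -408 = -75
c) -75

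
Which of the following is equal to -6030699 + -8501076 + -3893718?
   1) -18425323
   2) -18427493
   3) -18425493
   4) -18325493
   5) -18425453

First: -6030699 + -8501076 = -14531775
Then: -14531775 + -3893718 = -18425493
3) -18425493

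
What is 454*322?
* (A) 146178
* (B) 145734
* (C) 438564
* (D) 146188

454 * 322 = 146188
D) 146188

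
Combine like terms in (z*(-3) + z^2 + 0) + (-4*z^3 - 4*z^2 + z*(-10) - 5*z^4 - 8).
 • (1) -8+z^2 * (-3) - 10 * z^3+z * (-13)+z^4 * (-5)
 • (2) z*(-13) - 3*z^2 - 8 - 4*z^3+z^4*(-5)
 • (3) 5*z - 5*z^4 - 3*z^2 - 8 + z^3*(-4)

Adding the polynomials and combining like terms:
(z*(-3) + z^2 + 0) + (-4*z^3 - 4*z^2 + z*(-10) - 5*z^4 - 8)
= z*(-13) - 3*z^2 - 8 - 4*z^3+z^4*(-5)
2) z*(-13) - 3*z^2 - 8 - 4*z^3+z^4*(-5)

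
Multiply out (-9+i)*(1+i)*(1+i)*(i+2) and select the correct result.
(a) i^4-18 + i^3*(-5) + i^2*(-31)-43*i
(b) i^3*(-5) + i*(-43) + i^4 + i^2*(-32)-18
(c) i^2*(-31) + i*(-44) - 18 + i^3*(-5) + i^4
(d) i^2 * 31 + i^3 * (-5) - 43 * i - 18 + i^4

Expanding (-9+i)*(1+i)*(1+i)*(i+2):
= i^4-18 + i^3*(-5) + i^2*(-31)-43*i
a) i^4-18 + i^3*(-5) + i^2*(-31)-43*i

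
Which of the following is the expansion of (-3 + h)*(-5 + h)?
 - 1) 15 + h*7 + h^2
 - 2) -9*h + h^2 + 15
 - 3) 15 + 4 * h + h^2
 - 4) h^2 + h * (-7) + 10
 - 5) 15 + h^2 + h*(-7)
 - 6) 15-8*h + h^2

Expanding (-3 + h)*(-5 + h):
= 15-8*h + h^2
6) 15-8*h + h^2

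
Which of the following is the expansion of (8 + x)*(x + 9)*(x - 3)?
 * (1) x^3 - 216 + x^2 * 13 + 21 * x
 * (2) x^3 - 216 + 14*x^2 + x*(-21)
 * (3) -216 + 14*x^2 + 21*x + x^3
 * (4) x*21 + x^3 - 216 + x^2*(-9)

Expanding (8 + x)*(x + 9)*(x - 3):
= -216 + 14*x^2 + 21*x + x^3
3) -216 + 14*x^2 + 21*x + x^3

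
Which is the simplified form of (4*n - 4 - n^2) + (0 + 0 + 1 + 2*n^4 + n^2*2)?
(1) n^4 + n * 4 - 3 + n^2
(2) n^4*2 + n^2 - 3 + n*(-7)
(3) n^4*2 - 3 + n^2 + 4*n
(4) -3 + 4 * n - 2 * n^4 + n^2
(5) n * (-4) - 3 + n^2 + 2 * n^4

Adding the polynomials and combining like terms:
(4*n - 4 - n^2) + (0 + 0 + 1 + 2*n^4 + n^2*2)
= n^4*2 - 3 + n^2 + 4*n
3) n^4*2 - 3 + n^2 + 4*n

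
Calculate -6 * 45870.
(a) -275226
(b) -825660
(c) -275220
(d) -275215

-6 * 45870 = -275220
c) -275220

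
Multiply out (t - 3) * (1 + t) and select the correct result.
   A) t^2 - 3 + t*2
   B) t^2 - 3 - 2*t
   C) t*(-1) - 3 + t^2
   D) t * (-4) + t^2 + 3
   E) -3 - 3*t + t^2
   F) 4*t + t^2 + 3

Expanding (t - 3) * (1 + t):
= t^2 - 3 - 2*t
B) t^2 - 3 - 2*t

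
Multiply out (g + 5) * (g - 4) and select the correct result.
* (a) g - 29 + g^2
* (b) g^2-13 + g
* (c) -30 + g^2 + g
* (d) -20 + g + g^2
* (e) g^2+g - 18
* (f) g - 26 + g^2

Expanding (g + 5) * (g - 4):
= -20 + g + g^2
d) -20 + g + g^2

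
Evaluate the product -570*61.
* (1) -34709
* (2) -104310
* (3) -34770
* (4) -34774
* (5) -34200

-570 * 61 = -34770
3) -34770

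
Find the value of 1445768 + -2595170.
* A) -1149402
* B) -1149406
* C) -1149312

1445768 + -2595170 = -1149402
A) -1149402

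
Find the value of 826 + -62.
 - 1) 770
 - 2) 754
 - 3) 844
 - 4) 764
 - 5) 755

826 + -62 = 764
4) 764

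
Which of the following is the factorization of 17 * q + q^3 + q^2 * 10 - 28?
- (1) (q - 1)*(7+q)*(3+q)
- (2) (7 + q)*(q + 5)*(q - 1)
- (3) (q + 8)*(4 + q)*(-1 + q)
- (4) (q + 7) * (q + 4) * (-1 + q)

We need to factor 17 * q + q^3 + q^2 * 10 - 28.
The factored form is (q + 7) * (q + 4) * (-1 + q).
4) (q + 7) * (q + 4) * (-1 + q)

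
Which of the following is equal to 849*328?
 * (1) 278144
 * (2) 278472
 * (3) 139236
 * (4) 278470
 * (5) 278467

849 * 328 = 278472
2) 278472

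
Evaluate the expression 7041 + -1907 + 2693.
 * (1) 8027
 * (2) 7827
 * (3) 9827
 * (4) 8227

First: 7041 + -1907 = 5134
Then: 5134 + 2693 = 7827
2) 7827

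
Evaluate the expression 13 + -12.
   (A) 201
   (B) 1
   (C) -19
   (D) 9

13 + -12 = 1
B) 1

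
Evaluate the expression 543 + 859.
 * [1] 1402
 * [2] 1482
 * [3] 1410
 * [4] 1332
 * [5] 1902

543 + 859 = 1402
1) 1402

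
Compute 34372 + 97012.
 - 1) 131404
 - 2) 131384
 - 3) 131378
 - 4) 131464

34372 + 97012 = 131384
2) 131384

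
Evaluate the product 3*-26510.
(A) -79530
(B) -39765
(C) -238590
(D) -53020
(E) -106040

3 * -26510 = -79530
A) -79530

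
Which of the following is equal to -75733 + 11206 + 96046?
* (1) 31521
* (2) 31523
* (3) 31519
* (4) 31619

First: -75733 + 11206 = -64527
Then: -64527 + 96046 = 31519
3) 31519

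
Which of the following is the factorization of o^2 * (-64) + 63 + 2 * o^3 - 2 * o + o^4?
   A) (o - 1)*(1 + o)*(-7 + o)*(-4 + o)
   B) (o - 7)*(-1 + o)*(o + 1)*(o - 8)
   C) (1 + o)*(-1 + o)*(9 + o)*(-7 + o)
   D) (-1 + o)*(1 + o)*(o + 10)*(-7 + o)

We need to factor o^2 * (-64) + 63 + 2 * o^3 - 2 * o + o^4.
The factored form is (1 + o)*(-1 + o)*(9 + o)*(-7 + o).
C) (1 + o)*(-1 + o)*(9 + o)*(-7 + o)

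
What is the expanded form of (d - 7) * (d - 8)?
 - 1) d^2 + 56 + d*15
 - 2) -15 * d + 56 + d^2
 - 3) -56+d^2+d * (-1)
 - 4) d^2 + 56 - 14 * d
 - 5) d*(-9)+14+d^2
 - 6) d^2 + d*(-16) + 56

Expanding (d - 7) * (d - 8):
= -15 * d + 56 + d^2
2) -15 * d + 56 + d^2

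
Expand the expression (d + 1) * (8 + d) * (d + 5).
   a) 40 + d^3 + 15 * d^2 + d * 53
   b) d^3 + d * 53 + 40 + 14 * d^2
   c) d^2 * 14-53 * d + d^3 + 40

Expanding (d + 1) * (8 + d) * (d + 5):
= d^3 + d * 53 + 40 + 14 * d^2
b) d^3 + d * 53 + 40 + 14 * d^2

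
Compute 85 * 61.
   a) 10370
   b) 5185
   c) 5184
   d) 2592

85 * 61 = 5185
b) 5185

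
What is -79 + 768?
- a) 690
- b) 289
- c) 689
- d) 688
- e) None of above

-79 + 768 = 689
c) 689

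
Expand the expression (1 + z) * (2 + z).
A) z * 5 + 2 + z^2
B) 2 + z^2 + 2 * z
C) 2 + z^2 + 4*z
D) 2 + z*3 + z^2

Expanding (1 + z) * (2 + z):
= 2 + z*3 + z^2
D) 2 + z*3 + z^2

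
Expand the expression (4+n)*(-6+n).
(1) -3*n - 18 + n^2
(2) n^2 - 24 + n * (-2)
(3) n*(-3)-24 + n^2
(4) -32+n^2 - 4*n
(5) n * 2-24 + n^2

Expanding (4+n)*(-6+n):
= n^2 - 24 + n * (-2)
2) n^2 - 24 + n * (-2)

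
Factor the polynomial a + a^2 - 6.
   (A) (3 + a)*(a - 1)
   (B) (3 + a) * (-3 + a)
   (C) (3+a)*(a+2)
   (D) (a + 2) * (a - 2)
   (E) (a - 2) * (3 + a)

We need to factor a + a^2 - 6.
The factored form is (a - 2) * (3 + a).
E) (a - 2) * (3 + a)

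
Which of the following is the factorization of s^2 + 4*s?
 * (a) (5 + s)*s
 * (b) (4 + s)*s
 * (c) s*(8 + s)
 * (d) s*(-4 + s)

We need to factor s^2 + 4*s.
The factored form is (4 + s)*s.
b) (4 + s)*s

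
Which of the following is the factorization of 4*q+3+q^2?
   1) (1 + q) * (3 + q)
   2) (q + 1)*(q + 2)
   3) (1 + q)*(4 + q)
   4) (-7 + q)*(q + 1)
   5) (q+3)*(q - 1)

We need to factor 4*q+3+q^2.
The factored form is (1 + q) * (3 + q).
1) (1 + q) * (3 + q)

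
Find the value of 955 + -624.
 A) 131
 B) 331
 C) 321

955 + -624 = 331
B) 331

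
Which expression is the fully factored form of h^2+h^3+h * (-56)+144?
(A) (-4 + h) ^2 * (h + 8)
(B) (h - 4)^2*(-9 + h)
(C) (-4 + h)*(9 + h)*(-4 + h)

We need to factor h^2+h^3+h * (-56)+144.
The factored form is (-4 + h)*(9 + h)*(-4 + h).
C) (-4 + h)*(9 + h)*(-4 + h)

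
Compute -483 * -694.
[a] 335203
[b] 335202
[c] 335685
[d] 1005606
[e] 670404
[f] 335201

-483 * -694 = 335202
b) 335202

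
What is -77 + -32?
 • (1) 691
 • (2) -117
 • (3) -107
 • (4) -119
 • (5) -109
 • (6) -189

-77 + -32 = -109
5) -109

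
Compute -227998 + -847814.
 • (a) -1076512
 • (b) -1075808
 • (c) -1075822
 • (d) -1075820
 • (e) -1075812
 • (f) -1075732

-227998 + -847814 = -1075812
e) -1075812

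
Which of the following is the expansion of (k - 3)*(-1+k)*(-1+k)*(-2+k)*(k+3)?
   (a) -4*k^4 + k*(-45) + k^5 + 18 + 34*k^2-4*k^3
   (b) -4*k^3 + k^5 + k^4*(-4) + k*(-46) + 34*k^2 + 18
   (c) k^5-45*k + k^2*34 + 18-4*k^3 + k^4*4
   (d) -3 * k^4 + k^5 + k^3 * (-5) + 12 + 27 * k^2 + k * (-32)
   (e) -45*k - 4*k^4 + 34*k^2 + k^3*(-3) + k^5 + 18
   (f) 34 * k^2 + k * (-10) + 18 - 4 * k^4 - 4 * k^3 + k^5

Expanding (k - 3)*(-1+k)*(-1+k)*(-2+k)*(k+3):
= -4*k^4 + k*(-45) + k^5 + 18 + 34*k^2-4*k^3
a) -4*k^4 + k*(-45) + k^5 + 18 + 34*k^2-4*k^3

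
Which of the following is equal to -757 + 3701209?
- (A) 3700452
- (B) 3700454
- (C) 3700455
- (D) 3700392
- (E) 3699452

-757 + 3701209 = 3700452
A) 3700452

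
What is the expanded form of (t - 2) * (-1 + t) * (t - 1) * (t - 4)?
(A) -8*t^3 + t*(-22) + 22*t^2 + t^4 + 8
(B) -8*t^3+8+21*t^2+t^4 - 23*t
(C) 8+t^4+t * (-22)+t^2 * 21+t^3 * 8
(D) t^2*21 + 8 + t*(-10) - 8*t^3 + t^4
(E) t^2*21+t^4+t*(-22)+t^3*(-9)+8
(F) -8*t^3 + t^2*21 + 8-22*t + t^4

Expanding (t - 2) * (-1 + t) * (t - 1) * (t - 4):
= -8*t^3 + t^2*21 + 8-22*t + t^4
F) -8*t^3 + t^2*21 + 8-22*t + t^4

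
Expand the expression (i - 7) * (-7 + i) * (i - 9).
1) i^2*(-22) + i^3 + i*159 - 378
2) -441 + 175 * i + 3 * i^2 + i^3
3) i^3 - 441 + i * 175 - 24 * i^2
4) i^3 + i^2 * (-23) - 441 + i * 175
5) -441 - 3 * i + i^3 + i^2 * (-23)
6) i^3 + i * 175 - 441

Expanding (i - 7) * (-7 + i) * (i - 9):
= i^3 + i^2 * (-23) - 441 + i * 175
4) i^3 + i^2 * (-23) - 441 + i * 175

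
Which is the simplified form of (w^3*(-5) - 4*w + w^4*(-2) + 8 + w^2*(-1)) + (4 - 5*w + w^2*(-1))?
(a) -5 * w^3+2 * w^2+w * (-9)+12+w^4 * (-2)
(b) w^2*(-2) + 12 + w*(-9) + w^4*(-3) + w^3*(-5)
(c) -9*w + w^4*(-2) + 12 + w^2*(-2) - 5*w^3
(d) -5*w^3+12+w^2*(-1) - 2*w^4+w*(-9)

Adding the polynomials and combining like terms:
(w^3*(-5) - 4*w + w^4*(-2) + 8 + w^2*(-1)) + (4 - 5*w + w^2*(-1))
= -9*w + w^4*(-2) + 12 + w^2*(-2) - 5*w^3
c) -9*w + w^4*(-2) + 12 + w^2*(-2) - 5*w^3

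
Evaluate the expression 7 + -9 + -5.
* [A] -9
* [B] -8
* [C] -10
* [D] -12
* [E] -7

First: 7 + -9 = -2
Then: -2 + -5 = -7
E) -7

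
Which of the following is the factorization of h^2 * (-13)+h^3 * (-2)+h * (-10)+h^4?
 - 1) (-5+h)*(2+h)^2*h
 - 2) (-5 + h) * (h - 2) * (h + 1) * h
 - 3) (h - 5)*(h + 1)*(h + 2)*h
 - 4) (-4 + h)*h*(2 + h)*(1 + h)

We need to factor h^2 * (-13)+h^3 * (-2)+h * (-10)+h^4.
The factored form is (h - 5)*(h + 1)*(h + 2)*h.
3) (h - 5)*(h + 1)*(h + 2)*h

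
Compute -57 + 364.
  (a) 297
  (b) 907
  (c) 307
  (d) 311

-57 + 364 = 307
c) 307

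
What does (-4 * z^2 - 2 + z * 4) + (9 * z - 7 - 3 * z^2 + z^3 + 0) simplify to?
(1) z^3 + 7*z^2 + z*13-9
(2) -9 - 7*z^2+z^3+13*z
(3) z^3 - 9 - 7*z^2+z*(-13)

Adding the polynomials and combining like terms:
(-4*z^2 - 2 + z*4) + (9*z - 7 - 3*z^2 + z^3 + 0)
= -9 - 7*z^2+z^3+13*z
2) -9 - 7*z^2+z^3+13*z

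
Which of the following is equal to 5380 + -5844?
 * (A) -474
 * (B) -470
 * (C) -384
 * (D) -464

5380 + -5844 = -464
D) -464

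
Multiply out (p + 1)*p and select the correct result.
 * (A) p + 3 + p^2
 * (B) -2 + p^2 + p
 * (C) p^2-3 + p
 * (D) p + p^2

Expanding (p + 1)*p:
= p + p^2
D) p + p^2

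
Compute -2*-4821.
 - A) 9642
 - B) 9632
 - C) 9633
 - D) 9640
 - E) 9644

-2 * -4821 = 9642
A) 9642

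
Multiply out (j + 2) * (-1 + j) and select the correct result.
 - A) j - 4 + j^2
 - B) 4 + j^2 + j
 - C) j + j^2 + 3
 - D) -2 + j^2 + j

Expanding (j + 2) * (-1 + j):
= -2 + j^2 + j
D) -2 + j^2 + j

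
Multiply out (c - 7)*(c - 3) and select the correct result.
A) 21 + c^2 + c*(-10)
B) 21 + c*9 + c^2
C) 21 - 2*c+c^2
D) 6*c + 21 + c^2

Expanding (c - 7)*(c - 3):
= 21 + c^2 + c*(-10)
A) 21 + c^2 + c*(-10)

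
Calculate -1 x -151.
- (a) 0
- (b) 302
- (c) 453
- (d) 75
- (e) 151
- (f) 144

-1 * -151 = 151
e) 151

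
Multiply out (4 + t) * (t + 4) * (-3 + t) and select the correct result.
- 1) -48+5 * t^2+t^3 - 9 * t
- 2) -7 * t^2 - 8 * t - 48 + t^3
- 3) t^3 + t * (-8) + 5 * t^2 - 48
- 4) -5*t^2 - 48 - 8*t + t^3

Expanding (4 + t) * (t + 4) * (-3 + t):
= t^3 + t * (-8) + 5 * t^2 - 48
3) t^3 + t * (-8) + 5 * t^2 - 48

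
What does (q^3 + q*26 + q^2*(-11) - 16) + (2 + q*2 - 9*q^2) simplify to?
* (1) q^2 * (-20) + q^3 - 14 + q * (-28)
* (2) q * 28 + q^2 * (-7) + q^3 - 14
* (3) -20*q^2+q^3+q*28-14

Adding the polynomials and combining like terms:
(q^3 + q*26 + q^2*(-11) - 16) + (2 + q*2 - 9*q^2)
= -20*q^2+q^3+q*28-14
3) -20*q^2+q^3+q*28-14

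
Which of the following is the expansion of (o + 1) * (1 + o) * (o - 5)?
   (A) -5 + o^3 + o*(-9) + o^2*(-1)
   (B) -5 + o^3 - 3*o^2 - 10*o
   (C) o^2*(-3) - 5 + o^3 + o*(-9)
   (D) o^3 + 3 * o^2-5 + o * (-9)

Expanding (o + 1) * (1 + o) * (o - 5):
= o^2*(-3) - 5 + o^3 + o*(-9)
C) o^2*(-3) - 5 + o^3 + o*(-9)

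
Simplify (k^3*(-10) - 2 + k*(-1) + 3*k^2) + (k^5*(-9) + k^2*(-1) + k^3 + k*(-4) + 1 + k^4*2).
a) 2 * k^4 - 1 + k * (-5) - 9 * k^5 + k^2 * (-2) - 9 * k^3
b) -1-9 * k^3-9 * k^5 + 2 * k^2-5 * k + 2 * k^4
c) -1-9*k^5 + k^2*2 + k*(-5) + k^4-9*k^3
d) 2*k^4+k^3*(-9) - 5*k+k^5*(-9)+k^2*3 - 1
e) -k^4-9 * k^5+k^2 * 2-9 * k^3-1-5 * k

Adding the polynomials and combining like terms:
(k^3*(-10) - 2 + k*(-1) + 3*k^2) + (k^5*(-9) + k^2*(-1) + k^3 + k*(-4) + 1 + k^4*2)
= -1-9 * k^3-9 * k^5 + 2 * k^2-5 * k + 2 * k^4
b) -1-9 * k^3-9 * k^5 + 2 * k^2-5 * k + 2 * k^4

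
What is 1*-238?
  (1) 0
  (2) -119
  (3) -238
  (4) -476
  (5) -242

1 * -238 = -238
3) -238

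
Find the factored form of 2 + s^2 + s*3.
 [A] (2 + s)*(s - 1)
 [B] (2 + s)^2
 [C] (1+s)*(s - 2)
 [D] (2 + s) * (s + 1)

We need to factor 2 + s^2 + s*3.
The factored form is (2 + s) * (s + 1).
D) (2 + s) * (s + 1)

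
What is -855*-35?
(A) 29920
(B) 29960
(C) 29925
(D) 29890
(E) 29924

-855 * -35 = 29925
C) 29925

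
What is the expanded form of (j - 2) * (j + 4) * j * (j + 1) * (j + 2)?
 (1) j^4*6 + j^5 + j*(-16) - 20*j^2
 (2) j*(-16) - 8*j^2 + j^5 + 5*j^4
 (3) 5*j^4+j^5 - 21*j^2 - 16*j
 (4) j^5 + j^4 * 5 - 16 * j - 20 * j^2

Expanding (j - 2) * (j + 4) * j * (j + 1) * (j + 2):
= j^5 + j^4 * 5 - 16 * j - 20 * j^2
4) j^5 + j^4 * 5 - 16 * j - 20 * j^2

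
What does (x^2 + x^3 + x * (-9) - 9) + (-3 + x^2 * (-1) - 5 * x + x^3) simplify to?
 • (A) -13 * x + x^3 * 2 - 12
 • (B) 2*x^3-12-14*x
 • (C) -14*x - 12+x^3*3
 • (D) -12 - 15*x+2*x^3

Adding the polynomials and combining like terms:
(x^2 + x^3 + x*(-9) - 9) + (-3 + x^2*(-1) - 5*x + x^3)
= 2*x^3-12-14*x
B) 2*x^3-12-14*x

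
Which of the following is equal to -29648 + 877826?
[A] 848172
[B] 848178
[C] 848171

-29648 + 877826 = 848178
B) 848178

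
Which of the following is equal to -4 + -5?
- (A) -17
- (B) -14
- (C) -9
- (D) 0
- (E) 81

-4 + -5 = -9
C) -9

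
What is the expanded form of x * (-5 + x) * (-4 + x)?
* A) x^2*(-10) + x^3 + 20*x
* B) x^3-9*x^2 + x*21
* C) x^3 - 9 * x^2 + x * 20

Expanding x * (-5 + x) * (-4 + x):
= x^3 - 9 * x^2 + x * 20
C) x^3 - 9 * x^2 + x * 20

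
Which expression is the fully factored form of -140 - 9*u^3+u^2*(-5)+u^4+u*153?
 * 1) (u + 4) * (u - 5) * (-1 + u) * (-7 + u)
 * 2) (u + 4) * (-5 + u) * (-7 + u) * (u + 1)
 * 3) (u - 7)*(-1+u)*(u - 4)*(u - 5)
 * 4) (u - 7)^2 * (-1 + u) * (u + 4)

We need to factor -140 - 9*u^3+u^2*(-5)+u^4+u*153.
The factored form is (u + 4) * (u - 5) * (-1 + u) * (-7 + u).
1) (u + 4) * (u - 5) * (-1 + u) * (-7 + u)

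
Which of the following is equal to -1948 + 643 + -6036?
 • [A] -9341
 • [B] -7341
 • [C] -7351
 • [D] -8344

First: -1948 + 643 = -1305
Then: -1305 + -6036 = -7341
B) -7341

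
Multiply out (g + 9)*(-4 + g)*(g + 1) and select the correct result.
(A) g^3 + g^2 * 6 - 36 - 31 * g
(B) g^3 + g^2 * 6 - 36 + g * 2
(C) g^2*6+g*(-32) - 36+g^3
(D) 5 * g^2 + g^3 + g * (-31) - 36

Expanding (g + 9)*(-4 + g)*(g + 1):
= g^3 + g^2 * 6 - 36 - 31 * g
A) g^3 + g^2 * 6 - 36 - 31 * g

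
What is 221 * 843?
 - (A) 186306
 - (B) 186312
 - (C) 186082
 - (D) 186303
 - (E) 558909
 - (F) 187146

221 * 843 = 186303
D) 186303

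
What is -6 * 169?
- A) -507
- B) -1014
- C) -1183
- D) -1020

-6 * 169 = -1014
B) -1014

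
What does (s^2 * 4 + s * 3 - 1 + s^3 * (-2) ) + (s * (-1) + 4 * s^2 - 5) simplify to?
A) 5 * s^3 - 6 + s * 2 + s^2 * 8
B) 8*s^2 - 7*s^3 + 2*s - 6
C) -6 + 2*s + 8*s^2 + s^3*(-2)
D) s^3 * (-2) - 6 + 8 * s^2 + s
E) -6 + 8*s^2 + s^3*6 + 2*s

Adding the polynomials and combining like terms:
(s^2*4 + s*3 - 1 + s^3*(-2)) + (s*(-1) + 4*s^2 - 5)
= -6 + 2*s + 8*s^2 + s^3*(-2)
C) -6 + 2*s + 8*s^2 + s^3*(-2)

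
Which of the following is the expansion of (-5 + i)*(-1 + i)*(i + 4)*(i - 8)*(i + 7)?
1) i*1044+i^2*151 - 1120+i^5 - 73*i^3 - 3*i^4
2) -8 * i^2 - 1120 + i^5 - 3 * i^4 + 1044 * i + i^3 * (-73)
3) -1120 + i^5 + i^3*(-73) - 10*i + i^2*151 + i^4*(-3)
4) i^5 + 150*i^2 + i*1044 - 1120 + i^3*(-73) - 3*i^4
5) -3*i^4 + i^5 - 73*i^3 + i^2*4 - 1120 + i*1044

Expanding (-5 + i)*(-1 + i)*(i + 4)*(i - 8)*(i + 7):
= i*1044+i^2*151 - 1120+i^5 - 73*i^3 - 3*i^4
1) i*1044+i^2*151 - 1120+i^5 - 73*i^3 - 3*i^4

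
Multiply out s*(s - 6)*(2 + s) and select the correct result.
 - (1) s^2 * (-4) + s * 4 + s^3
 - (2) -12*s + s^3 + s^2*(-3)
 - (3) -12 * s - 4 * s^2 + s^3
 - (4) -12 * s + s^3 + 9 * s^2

Expanding s*(s - 6)*(2 + s):
= -12 * s - 4 * s^2 + s^3
3) -12 * s - 4 * s^2 + s^3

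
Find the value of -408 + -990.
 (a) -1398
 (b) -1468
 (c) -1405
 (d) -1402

-408 + -990 = -1398
a) -1398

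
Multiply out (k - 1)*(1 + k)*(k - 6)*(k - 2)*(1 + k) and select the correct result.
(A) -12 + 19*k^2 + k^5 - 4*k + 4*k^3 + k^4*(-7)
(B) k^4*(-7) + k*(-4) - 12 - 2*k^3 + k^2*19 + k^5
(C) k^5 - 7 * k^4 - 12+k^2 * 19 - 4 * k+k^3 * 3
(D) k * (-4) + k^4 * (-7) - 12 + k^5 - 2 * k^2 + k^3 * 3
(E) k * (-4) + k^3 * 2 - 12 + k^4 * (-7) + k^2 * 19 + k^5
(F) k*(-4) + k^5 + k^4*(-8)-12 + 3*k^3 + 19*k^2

Expanding (k - 1)*(1 + k)*(k - 6)*(k - 2)*(1 + k):
= k^5 - 7 * k^4 - 12+k^2 * 19 - 4 * k+k^3 * 3
C) k^5 - 7 * k^4 - 12+k^2 * 19 - 4 * k+k^3 * 3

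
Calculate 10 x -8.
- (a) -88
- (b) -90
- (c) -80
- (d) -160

10 * -8 = -80
c) -80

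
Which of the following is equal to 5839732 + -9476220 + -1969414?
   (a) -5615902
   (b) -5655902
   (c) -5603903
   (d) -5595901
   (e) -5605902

First: 5839732 + -9476220 = -3636488
Then: -3636488 + -1969414 = -5605902
e) -5605902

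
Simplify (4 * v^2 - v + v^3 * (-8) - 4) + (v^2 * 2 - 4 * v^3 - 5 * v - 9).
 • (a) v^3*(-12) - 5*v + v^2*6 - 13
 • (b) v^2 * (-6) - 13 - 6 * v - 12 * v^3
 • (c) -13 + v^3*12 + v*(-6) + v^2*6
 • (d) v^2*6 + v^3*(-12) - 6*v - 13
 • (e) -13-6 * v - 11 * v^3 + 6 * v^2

Adding the polynomials and combining like terms:
(4*v^2 - v + v^3*(-8) - 4) + (v^2*2 - 4*v^3 - 5*v - 9)
= v^2*6 + v^3*(-12) - 6*v - 13
d) v^2*6 + v^3*(-12) - 6*v - 13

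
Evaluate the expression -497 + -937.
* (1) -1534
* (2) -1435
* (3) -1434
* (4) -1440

-497 + -937 = -1434
3) -1434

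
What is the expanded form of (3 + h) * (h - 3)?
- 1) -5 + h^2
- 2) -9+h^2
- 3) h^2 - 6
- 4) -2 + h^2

Expanding (3 + h) * (h - 3):
= -9+h^2
2) -9+h^2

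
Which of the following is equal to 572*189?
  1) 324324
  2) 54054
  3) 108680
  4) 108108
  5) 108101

572 * 189 = 108108
4) 108108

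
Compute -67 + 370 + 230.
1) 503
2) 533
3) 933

First: -67 + 370 = 303
Then: 303 + 230 = 533
2) 533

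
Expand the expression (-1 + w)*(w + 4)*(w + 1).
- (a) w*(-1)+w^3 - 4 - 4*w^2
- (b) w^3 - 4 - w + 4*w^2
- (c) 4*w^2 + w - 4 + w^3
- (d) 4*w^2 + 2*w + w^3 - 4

Expanding (-1 + w)*(w + 4)*(w + 1):
= w^3 - 4 - w + 4*w^2
b) w^3 - 4 - w + 4*w^2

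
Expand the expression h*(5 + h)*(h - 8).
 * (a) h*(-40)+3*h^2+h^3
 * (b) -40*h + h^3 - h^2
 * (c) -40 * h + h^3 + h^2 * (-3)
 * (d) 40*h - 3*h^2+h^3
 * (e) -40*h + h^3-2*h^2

Expanding h*(5 + h)*(h - 8):
= -40 * h + h^3 + h^2 * (-3)
c) -40 * h + h^3 + h^2 * (-3)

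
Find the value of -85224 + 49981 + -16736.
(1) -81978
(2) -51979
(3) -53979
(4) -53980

First: -85224 + 49981 = -35243
Then: -35243 + -16736 = -51979
2) -51979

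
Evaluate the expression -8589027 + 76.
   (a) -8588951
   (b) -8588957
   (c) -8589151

-8589027 + 76 = -8588951
a) -8588951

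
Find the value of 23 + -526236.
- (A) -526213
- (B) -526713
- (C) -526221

23 + -526236 = -526213
A) -526213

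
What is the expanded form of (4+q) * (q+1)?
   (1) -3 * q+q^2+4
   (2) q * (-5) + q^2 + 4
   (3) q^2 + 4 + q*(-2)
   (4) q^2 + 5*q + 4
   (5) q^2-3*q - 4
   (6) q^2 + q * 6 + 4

Expanding (4+q) * (q+1):
= q^2 + 5*q + 4
4) q^2 + 5*q + 4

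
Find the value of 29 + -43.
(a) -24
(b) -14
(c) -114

29 + -43 = -14
b) -14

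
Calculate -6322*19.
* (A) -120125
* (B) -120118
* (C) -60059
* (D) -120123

-6322 * 19 = -120118
B) -120118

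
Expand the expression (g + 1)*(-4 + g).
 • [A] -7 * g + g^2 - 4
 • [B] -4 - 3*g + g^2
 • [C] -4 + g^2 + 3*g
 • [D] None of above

Expanding (g + 1)*(-4 + g):
= -4 - 3*g + g^2
B) -4 - 3*g + g^2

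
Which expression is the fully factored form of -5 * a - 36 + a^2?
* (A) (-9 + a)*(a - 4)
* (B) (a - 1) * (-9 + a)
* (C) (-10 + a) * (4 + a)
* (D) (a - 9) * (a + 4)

We need to factor -5 * a - 36 + a^2.
The factored form is (a - 9) * (a + 4).
D) (a - 9) * (a + 4)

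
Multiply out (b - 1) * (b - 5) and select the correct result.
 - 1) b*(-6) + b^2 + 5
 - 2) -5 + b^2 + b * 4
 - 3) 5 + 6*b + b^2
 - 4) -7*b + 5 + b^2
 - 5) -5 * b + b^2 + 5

Expanding (b - 1) * (b - 5):
= b*(-6) + b^2 + 5
1) b*(-6) + b^2 + 5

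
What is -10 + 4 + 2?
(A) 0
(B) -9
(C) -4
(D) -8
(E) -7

First: -10 + 4 = -6
Then: -6 + 2 = -4
C) -4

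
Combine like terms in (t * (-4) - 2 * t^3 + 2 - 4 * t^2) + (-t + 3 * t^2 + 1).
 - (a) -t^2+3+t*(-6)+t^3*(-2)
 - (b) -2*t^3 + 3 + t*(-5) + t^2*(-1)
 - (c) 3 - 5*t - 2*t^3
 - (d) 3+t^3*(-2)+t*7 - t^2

Adding the polynomials and combining like terms:
(t*(-4) - 2*t^3 + 2 - 4*t^2) + (-t + 3*t^2 + 1)
= -2*t^3 + 3 + t*(-5) + t^2*(-1)
b) -2*t^3 + 3 + t*(-5) + t^2*(-1)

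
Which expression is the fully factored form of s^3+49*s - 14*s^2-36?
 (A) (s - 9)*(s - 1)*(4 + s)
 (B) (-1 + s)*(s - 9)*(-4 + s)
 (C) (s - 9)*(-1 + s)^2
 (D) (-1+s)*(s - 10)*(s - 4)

We need to factor s^3+49*s - 14*s^2-36.
The factored form is (-1 + s)*(s - 9)*(-4 + s).
B) (-1 + s)*(s - 9)*(-4 + s)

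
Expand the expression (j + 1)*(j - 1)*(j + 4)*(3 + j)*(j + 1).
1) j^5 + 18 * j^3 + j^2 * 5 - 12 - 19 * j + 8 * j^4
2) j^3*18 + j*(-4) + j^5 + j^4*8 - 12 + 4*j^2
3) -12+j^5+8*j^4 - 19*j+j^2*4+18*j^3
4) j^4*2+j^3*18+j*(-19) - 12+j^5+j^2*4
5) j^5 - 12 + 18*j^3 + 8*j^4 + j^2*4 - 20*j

Expanding (j + 1)*(j - 1)*(j + 4)*(3 + j)*(j + 1):
= -12+j^5+8*j^4 - 19*j+j^2*4+18*j^3
3) -12+j^5+8*j^4 - 19*j+j^2*4+18*j^3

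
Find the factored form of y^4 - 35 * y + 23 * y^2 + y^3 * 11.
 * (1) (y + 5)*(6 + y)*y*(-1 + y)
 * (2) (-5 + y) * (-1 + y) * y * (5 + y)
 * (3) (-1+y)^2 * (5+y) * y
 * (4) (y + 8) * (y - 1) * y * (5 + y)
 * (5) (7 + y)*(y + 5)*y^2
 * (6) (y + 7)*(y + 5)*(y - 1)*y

We need to factor y^4 - 35 * y + 23 * y^2 + y^3 * 11.
The factored form is (y + 7)*(y + 5)*(y - 1)*y.
6) (y + 7)*(y + 5)*(y - 1)*y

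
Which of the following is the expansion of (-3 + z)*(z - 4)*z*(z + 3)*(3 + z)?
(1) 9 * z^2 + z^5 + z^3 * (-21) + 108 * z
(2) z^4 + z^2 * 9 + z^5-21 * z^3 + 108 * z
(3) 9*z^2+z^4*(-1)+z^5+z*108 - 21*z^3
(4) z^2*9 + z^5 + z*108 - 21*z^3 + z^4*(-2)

Expanding (-3 + z)*(z - 4)*z*(z + 3)*(3 + z):
= 9*z^2+z^4*(-1)+z^5+z*108 - 21*z^3
3) 9*z^2+z^4*(-1)+z^5+z*108 - 21*z^3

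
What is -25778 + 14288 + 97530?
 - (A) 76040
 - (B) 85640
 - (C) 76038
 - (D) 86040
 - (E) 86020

First: -25778 + 14288 = -11490
Then: -11490 + 97530 = 86040
D) 86040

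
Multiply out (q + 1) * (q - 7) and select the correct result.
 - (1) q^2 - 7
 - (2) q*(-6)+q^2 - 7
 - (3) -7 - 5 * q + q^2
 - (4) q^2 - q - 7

Expanding (q + 1) * (q - 7):
= q*(-6)+q^2 - 7
2) q*(-6)+q^2 - 7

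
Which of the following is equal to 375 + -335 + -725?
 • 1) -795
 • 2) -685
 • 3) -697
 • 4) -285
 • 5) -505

First: 375 + -335 = 40
Then: 40 + -725 = -685
2) -685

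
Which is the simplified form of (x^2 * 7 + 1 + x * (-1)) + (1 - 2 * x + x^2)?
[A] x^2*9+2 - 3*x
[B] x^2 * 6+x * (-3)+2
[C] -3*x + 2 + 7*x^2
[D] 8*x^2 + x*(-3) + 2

Adding the polynomials and combining like terms:
(x^2*7 + 1 + x*(-1)) + (1 - 2*x + x^2)
= 8*x^2 + x*(-3) + 2
D) 8*x^2 + x*(-3) + 2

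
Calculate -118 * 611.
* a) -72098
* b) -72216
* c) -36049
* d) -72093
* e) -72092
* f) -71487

-118 * 611 = -72098
a) -72098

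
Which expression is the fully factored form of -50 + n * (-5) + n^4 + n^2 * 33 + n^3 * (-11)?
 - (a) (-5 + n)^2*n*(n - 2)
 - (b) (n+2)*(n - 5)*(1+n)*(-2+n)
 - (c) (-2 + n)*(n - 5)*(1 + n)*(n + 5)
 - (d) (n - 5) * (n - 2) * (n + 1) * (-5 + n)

We need to factor -50 + n * (-5) + n^4 + n^2 * 33 + n^3 * (-11).
The factored form is (n - 5) * (n - 2) * (n + 1) * (-5 + n).
d) (n - 5) * (n - 2) * (n + 1) * (-5 + n)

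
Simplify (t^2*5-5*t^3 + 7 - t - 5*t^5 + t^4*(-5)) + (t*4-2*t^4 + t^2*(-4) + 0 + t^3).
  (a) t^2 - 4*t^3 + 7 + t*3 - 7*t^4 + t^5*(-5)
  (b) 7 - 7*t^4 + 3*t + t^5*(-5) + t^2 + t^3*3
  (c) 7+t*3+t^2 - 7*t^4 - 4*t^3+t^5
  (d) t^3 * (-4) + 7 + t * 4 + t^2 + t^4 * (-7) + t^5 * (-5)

Adding the polynomials and combining like terms:
(t^2*5 - 5*t^3 + 7 - t - 5*t^5 + t^4*(-5)) + (t*4 - 2*t^4 + t^2*(-4) + 0 + t^3)
= t^2 - 4*t^3 + 7 + t*3 - 7*t^4 + t^5*(-5)
a) t^2 - 4*t^3 + 7 + t*3 - 7*t^4 + t^5*(-5)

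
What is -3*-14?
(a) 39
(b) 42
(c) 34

-3 * -14 = 42
b) 42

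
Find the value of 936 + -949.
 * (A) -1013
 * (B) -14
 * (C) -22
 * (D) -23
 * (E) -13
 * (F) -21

936 + -949 = -13
E) -13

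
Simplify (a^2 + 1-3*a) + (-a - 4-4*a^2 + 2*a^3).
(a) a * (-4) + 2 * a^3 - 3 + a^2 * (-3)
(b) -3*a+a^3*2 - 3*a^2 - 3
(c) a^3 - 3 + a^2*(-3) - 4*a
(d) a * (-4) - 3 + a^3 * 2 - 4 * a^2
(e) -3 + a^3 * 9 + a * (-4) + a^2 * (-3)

Adding the polynomials and combining like terms:
(a^2 + 1 - 3*a) + (-a - 4 - 4*a^2 + 2*a^3)
= a * (-4) + 2 * a^3 - 3 + a^2 * (-3)
a) a * (-4) + 2 * a^3 - 3 + a^2 * (-3)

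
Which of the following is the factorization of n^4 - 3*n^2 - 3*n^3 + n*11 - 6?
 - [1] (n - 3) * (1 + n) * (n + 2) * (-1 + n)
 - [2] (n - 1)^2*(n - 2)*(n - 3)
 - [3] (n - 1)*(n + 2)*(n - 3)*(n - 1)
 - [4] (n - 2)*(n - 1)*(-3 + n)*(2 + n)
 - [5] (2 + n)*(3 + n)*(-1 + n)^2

We need to factor n^4 - 3*n^2 - 3*n^3 + n*11 - 6.
The factored form is (n - 1)*(n + 2)*(n - 3)*(n - 1).
3) (n - 1)*(n + 2)*(n - 3)*(n - 1)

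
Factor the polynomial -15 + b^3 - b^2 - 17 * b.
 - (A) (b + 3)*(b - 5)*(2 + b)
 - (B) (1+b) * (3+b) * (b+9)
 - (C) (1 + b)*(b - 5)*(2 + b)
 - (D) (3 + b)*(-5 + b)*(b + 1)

We need to factor -15 + b^3 - b^2 - 17 * b.
The factored form is (3 + b)*(-5 + b)*(b + 1).
D) (3 + b)*(-5 + b)*(b + 1)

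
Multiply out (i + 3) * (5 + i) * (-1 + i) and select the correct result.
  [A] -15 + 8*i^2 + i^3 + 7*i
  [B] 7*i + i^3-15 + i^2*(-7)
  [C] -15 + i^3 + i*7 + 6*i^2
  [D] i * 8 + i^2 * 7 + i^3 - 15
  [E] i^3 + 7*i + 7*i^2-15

Expanding (i + 3) * (5 + i) * (-1 + i):
= i^3 + 7*i + 7*i^2-15
E) i^3 + 7*i + 7*i^2-15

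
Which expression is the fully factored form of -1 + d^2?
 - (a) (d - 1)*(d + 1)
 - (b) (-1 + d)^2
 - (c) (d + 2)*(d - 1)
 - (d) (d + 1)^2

We need to factor -1 + d^2.
The factored form is (d - 1)*(d + 1).
a) (d - 1)*(d + 1)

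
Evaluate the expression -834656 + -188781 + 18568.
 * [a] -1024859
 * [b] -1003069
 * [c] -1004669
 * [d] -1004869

First: -834656 + -188781 = -1023437
Then: -1023437 + 18568 = -1004869
d) -1004869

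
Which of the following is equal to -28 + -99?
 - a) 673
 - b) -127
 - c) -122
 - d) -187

-28 + -99 = -127
b) -127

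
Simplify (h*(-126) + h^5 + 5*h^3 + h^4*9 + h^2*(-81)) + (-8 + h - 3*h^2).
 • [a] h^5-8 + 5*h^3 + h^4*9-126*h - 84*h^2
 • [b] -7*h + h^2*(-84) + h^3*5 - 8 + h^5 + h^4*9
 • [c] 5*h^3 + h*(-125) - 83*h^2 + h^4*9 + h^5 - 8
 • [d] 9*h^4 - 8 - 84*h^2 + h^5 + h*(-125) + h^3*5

Adding the polynomials and combining like terms:
(h*(-126) + h^5 + 5*h^3 + h^4*9 + h^2*(-81)) + (-8 + h - 3*h^2)
= 9*h^4 - 8 - 84*h^2 + h^5 + h*(-125) + h^3*5
d) 9*h^4 - 8 - 84*h^2 + h^5 + h*(-125) + h^3*5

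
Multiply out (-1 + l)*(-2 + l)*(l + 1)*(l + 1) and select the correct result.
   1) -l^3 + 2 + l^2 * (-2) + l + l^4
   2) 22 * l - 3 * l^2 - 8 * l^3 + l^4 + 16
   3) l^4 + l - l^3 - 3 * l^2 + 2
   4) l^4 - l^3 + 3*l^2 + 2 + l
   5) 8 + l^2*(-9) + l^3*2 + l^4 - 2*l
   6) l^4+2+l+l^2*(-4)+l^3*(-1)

Expanding (-1 + l)*(-2 + l)*(l + 1)*(l + 1):
= l^4 + l - l^3 - 3 * l^2 + 2
3) l^4 + l - l^3 - 3 * l^2 + 2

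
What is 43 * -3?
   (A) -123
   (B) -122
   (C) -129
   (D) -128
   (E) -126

43 * -3 = -129
C) -129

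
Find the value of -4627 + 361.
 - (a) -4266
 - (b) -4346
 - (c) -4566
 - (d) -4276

-4627 + 361 = -4266
a) -4266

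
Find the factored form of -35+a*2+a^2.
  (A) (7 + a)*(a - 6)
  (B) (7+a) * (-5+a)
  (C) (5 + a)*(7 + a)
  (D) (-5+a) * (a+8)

We need to factor -35+a*2+a^2.
The factored form is (7+a) * (-5+a).
B) (7+a) * (-5+a)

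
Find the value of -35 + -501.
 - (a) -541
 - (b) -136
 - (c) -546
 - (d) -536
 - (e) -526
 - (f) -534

-35 + -501 = -536
d) -536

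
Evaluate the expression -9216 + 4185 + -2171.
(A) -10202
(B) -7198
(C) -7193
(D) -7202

First: -9216 + 4185 = -5031
Then: -5031 + -2171 = -7202
D) -7202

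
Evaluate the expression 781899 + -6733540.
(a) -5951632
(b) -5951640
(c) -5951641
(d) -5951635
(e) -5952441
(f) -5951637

781899 + -6733540 = -5951641
c) -5951641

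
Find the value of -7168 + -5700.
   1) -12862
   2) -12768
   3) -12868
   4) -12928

-7168 + -5700 = -12868
3) -12868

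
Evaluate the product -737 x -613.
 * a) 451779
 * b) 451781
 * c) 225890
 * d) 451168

-737 * -613 = 451781
b) 451781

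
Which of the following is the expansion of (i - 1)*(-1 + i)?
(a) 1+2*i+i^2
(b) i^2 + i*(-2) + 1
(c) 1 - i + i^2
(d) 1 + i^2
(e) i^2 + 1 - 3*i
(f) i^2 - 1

Expanding (i - 1)*(-1 + i):
= i^2 + i*(-2) + 1
b) i^2 + i*(-2) + 1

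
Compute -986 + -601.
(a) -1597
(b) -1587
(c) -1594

-986 + -601 = -1587
b) -1587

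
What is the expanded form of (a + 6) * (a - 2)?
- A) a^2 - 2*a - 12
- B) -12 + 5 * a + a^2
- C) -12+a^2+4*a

Expanding (a + 6) * (a - 2):
= -12+a^2+4*a
C) -12+a^2+4*a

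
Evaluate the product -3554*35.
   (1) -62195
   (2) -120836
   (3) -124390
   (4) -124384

-3554 * 35 = -124390
3) -124390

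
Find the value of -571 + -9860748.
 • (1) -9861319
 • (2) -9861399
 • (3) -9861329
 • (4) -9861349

-571 + -9860748 = -9861319
1) -9861319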